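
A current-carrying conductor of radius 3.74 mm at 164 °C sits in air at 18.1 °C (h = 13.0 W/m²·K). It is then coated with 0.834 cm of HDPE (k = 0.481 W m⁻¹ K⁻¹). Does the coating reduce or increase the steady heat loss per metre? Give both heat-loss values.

Critical radius for a cylinder: r_cr = k/h = 0.0370 m = 3.70 cm.
Outer radius after coating: r₂ = 0.00374 + 0.00834 = 0.01208 m.
Since r₁ < r_cr and r₂ ≤ r_cr, the coating moves toward the maximum at r_cr — heat loss rises.
Bare: R = 1/(2πr₁h) = 3.273 m·K/W; Q = 145.9/3.273 = 44.6 W/m.
Coated: R = R_cond + R_conv = 1.401 m·K/W; Q = 145.9/1.401 = 104 W/m.

increases: 44.6 → 104 W/m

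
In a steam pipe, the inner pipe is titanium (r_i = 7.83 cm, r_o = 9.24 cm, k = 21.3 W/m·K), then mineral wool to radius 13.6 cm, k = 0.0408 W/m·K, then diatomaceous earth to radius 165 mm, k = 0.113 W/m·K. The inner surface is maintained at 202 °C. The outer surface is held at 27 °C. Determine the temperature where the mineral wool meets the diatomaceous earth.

T = 53.7 °C

Treat each layer as a resistance in series:
  R'_titanium = ln(0.0924/0.0783)/(2πk) = 0.1656/(2π·21.3) = 0.001237 m·K/W
  R'_mineral wool = ln(0.136/0.0924)/(2πk) = 0.3865/(2π·0.0408) = 1.508 m·K/W
  R'_diatomaceous earth = ln(0.165/0.136)/(2πk) = 0.1933/(2π·0.113) = 0.2722 m·K/W
ΣR = 0.001237 + 1.508 + 0.2722 = 1.781 m·K/W
Q' = ΔT/ΣR = (202 °C − 27 °C)/1.781 = 98.26 W/m
From the inner boundary to the mineral wool/diatomaceous earth interface, ΣR_partial = 1.509 m·K/W.
T_interface = T_in − Q'·ΣR_partial = 202 °C − (98.26)(1.509) = 53.7 °C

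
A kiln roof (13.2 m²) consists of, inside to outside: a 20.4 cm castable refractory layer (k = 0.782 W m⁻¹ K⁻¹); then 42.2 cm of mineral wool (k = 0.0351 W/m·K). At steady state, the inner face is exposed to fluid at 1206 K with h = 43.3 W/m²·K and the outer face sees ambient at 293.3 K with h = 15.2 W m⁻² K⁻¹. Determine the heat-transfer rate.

Q = 974 W

Series thermal resistances, inner to outer:
  R_conv,in = 1/(hA) = 1/(43.3·13.2) = 0.001750 K/W
  R_castable refractory = L/(kA) = 0.204/(0.782·13.2) = 0.01976 K/W
  R_mineral wool = L/(kA) = 0.422/(0.0351·13.2) = 0.9108 K/W
  R_conv,out = 1/(hA) = 1/(15.2·13.2) = 0.004984 K/W
ΣR = 0.001750 + 0.01976 + 0.9108 + 0.004984 = 0.9373 K/W
Q = ΔT/ΣR = (1206 K − 293.3 K)/0.9373 = 974 W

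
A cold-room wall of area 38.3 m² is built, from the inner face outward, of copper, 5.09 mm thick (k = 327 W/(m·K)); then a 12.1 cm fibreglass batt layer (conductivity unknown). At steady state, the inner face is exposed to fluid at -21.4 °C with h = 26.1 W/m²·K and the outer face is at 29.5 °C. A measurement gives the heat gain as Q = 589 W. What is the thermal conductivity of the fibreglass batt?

k = 0.0370 W/m·K

ΣR = ΔT/Q = |-21.4 − 29.5|/589 = 0.08642 K/W
Known resistances:
  R_conv,in = 1/(hA) = 1/(26.1·38.3) = 0.001000 K/W
  R_copper = L/(kA) = 0.00509/(327·38.3) = 4.064×10^-7 K/W
R_fibreglass batt = ΣR − ΣR_known = 0.08642 − 0.001000 = 0.08542 K/W
L/(kA) = 0.08542 ⇒ k = 0.121/(0.08542·38.3) = 0.0370 W/m·K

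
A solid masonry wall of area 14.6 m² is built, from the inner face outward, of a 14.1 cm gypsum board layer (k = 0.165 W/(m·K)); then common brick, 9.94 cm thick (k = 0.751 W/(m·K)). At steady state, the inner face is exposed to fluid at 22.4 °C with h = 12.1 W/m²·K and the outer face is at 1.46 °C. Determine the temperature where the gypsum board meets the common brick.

Resistance network (inner→outer):
  R_conv,in = 1/(hA) = 1/(12.1·14.6) = 0.005661 K/W
  R_gypsum board = L/(kA) = 0.141/(0.165·14.6) = 0.05853 K/W
  R_common brick = L/(kA) = 0.0994/(0.751·14.6) = 0.009066 K/W
ΣR = 0.005661 + 0.05853 + 0.009066 = 0.07326 K/W
Q = ΔT/ΣR = (22.4 °C − 1.46 °C)/0.07326 = 285.8 W
From the inner boundary to the gypsum board/common brick interface, ΣR_partial = 0.06419 K/W.
T_interface = T_in − Q·ΣR_partial = 22.4 °C − (285.8)(0.06419) = 4.05 °C

T = 4.05 °C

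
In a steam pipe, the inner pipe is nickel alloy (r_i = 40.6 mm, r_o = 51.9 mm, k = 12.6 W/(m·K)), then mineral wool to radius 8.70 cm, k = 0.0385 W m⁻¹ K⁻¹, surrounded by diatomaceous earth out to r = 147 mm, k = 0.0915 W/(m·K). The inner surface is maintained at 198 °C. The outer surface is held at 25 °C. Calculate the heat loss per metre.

Resistance network (inner→outer):
  R'_nickel alloy = ln(0.0519/0.0406)/(2πk) = 0.2456/(2π·12.6) = 0.003102 m·K/W
  R'_mineral wool = ln(0.0870/0.0519)/(2πk) = 0.5166/(2π·0.0385) = 2.136 m·K/W
  R'_diatomaceous earth = ln(0.147/0.0870)/(2πk) = 0.5245/(2π·0.0915) = 0.9124 m·K/W
ΣR = 0.003102 + 2.136 + 0.9124 = 3.052 m·K/W
Q' = ΔT/ΣR = (198 °C − 25 °C)/3.052 = 56.7 W/m

Q' = 56.7 W/m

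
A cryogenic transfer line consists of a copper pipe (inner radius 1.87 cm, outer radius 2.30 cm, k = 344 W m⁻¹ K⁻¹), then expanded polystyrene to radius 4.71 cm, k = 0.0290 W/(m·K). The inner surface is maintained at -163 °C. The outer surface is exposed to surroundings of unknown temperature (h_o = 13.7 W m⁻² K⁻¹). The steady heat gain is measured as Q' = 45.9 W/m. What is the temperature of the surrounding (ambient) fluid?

T_out = 28.9 °C

Series resistances:
  R'_copper = ln(0.0230/0.0187)/(2πk) = 0.2070/(2π·344) = 9.576×10^-5 m·K/W
  R'_expanded polystyrene = ln(0.0471/0.0230)/(2πk) = 0.7168/(2π·0.0290) = 3.934 m·K/W
  R'_conv,out = 1/(2πr h) = 1/(2π·0.0471·13.7) = 0.2466 m·K/W
ΣR = 4.180 m·K/W
ΔT = Q'·ΣR = 45.9 × 4.180 = 191.9 K
Heat flows inward, so T_out = T_in + ΔT = -163 + 191.9 = 28.9 °C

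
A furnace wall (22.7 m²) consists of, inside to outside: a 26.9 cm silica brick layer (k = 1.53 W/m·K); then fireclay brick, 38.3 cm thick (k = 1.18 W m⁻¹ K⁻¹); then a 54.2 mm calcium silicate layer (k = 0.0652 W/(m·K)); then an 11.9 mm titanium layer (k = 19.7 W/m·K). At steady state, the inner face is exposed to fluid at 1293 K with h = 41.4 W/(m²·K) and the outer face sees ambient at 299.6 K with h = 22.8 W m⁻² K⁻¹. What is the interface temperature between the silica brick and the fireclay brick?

T = 1151 K

Series thermal resistances, inner to outer:
  R_conv,in = 1/(hA) = 1/(41.4·22.7) = 0.001064 K/W
  R_silica brick = L/(kA) = 0.269/(1.53·22.7) = 0.007745 K/W
  R_fireclay brick = L/(kA) = 0.383/(1.18·22.7) = 0.01430 K/W
  R_calcium silicate = L/(kA) = 0.0542/(0.0652·22.7) = 0.03662 K/W
  R_titanium = L/(kA) = 0.0119/(19.7·22.7) = 2.661×10^-5 K/W
  R_conv,out = 1/(hA) = 1/(22.8·22.7) = 0.001932 K/W
ΣR = 0.001064 + 0.007745 + 0.01430 + 0.03662 + 2.661×10^-5 + 0.001932 = 0.06169 K/W
Q = ΔT/ΣR = (1293 K − 299.6 K)/0.06169 = 16100 W
From the inner boundary to the silica brick/fireclay brick interface, ΣR_partial = 0.008809 K/W.
T_interface = T_in − Q·ΣR_partial = 1293 K − (16100)(0.008809) = 1151 K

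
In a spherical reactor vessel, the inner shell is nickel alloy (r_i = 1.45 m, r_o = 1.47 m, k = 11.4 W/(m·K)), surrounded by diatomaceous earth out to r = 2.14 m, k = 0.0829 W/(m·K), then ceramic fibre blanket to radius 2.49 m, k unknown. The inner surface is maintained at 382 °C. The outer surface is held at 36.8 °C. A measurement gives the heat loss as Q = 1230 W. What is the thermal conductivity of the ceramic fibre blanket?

k = 0.0686 W/m·K

ΣR = ΔT/Q = |382 − 36.8|/1230 = 0.2807 K/W
Known resistances:
  R_nickel alloy = (1/1.45 − 1/1.47)/(4πk) = 0.009383/(4π·11.4) = 6.550×10^-5 K/W
  R_diatomaceous earth = (1/1.47 − 1/2.14)/(4πk) = 0.2130/(4π·0.0829) = 0.2044 K/W
R_ceramic fibre blanket = ΣR − ΣR_known = 0.2807 − 0.2045 = 0.07620 K/W
(1/r₁−1/r₂)/(4πk) = 0.07620 ⇒ k = 0.06568/(4π·0.07620) = 0.0686 W/m·K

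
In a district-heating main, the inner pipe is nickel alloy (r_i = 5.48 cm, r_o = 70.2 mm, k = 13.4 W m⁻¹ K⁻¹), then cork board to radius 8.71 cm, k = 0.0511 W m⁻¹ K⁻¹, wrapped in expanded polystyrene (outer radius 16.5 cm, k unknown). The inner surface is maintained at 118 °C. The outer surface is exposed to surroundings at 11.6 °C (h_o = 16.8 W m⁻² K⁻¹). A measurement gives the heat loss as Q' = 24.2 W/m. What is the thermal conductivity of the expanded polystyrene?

k = 0.0277 W/m·K

ΣR = ΔT/Q' = |118 − 11.6|/24.2 = 4.397 m·K/W
Known resistances:
  R'_nickel alloy = ln(0.0702/0.0548)/(2πk) = 0.2477/(2π·13.4) = 0.002941 m·K/W
  R'_cork board = ln(0.0871/0.0702)/(2πk) = 0.2157/(2π·0.0511) = 0.6718 m·K/W
  R'_conv,out = 1/(2πr h) = 1/(2π·0.165·16.8) = 0.05742 m·K/W
R_expanded polystyrene = ΣR − ΣR_known = 4.397 − 0.7322 = 3.665 m·K/W
ln(r₂/r₁)/(2πk) = 3.665 ⇒ k = 0.6389/(2π·3.665) = 0.0277 W/m·K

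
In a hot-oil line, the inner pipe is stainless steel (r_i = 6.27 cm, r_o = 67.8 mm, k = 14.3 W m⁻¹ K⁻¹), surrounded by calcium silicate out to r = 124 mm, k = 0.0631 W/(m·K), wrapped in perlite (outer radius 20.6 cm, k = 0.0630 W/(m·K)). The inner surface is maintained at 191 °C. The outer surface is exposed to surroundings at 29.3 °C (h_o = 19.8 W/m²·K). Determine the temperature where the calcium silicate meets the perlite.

Resistance network (inner→outer):
  R'_stainless steel = ln(0.0678/0.0627)/(2πk) = 0.07820/(2π·14.3) = 8.704×10^-4 m·K/W
  R'_calcium silicate = ln(0.124/0.0678)/(2πk) = 0.6037/(2π·0.0631) = 1.523 m·K/W
  R'_perlite = ln(0.206/0.124)/(2πk) = 0.5076/(2π·0.0630) = 1.282 m·K/W
  R'_conv,out = 1/(2πr h) = 1/(2π·0.206·19.8) = 0.03902 m·K/W
ΣR = 8.704×10^-4 + 1.523 + 1.282 + 0.03902 = 2.845 m·K/W
Q' = ΔT/ΣR = (191 °C − 29.3 °C)/2.845 = 56.84 W/m
From the inner boundary to the calcium silicate/perlite interface, ΣR_partial = 1.524 m·K/W.
T_interface = T_in − Q'·ΣR_partial = 191 °C − (56.84)(1.524) = 104 °C

T = 104 °C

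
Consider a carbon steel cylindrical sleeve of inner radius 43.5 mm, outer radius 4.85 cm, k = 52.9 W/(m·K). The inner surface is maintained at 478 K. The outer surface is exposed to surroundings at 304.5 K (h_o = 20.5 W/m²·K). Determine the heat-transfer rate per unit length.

Treat each layer as a resistance in series:
  R'_carbon steel = ln(0.0485/0.0435)/(2πk) = 0.1088/(2π·52.9) = 3.273×10^-4 m·K/W
  R'_conv,out = 1/(2πr h) = 1/(2π·0.0485·20.5) = 0.1601 m·K/W
ΣR = 3.273×10^-4 + 0.1601 = 0.1604 m·K/W
Q' = ΔT/ΣR = (478 K − 304.5 K)/0.1604 = 1080 W/m

Q' = 1080 W/m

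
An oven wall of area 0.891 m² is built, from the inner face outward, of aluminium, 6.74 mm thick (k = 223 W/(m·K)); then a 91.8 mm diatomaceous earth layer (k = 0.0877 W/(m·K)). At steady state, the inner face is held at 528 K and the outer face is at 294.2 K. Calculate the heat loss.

Q = 199 W

Resistance network (inner→outer):
  R_aluminium = L/(kA) = 0.00674/(223·0.891) = 3.392×10^-5 K/W
  R_diatomaceous earth = L/(kA) = 0.0918/(0.0877·0.891) = 1.175 K/W
ΣR = 3.392×10^-5 + 1.175 = 1.175 K/W
Q = ΔT/ΣR = (528 K − 294.2 K)/1.175 = 199 W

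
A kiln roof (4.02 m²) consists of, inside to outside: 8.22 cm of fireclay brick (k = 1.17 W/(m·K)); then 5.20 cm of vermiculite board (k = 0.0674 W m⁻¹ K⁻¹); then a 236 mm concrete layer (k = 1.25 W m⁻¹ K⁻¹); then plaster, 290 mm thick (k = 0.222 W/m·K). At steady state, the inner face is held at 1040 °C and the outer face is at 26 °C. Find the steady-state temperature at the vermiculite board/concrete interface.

T = 675 °C

Treat each layer as a resistance in series:
  R_fireclay brick = L/(kA) = 0.0822/(1.17·4.02) = 0.01748 K/W
  R_vermiculite board = L/(kA) = 0.0520/(0.0674·4.02) = 0.1919 K/W
  R_concrete = L/(kA) = 0.236/(1.25·4.02) = 0.04697 K/W
  R_plaster = L/(kA) = 0.290/(0.222·4.02) = 0.3250 K/W
ΣR = 0.01748 + 0.1919 + 0.04697 + 0.3250 = 0.5814 K/W
Q = ΔT/ΣR = (1040 °C − 26 °C)/0.5814 = 1744 W
From the inner boundary to the vermiculite board/concrete interface, ΣR_partial = 0.2094 K/W.
T_interface = T_in − Q·ΣR_partial = 1040 °C − (1744)(0.2094) = 675 °C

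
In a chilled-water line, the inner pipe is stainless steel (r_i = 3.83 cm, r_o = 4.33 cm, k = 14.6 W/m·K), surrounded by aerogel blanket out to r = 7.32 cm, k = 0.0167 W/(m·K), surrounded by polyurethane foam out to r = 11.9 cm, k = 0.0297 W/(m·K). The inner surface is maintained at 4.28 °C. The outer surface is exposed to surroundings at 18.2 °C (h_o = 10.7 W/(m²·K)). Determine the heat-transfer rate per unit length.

Q' = 1.80 W/m

Series thermal resistances, inner to outer:
  R'_stainless steel = ln(0.0433/0.0383)/(2πk) = 0.1227/(2π·14.6) = 0.001338 m·K/W
  R'_aerogel blanket = ln(0.0732/0.0433)/(2πk) = 0.5250/(2π·0.0167) = 5.004 m·K/W
  R'_polyurethane foam = ln(0.119/0.0732)/(2πk) = 0.4859/(2π·0.0297) = 2.604 m·K/W
  R'_conv,out = 1/(2πr h) = 1/(2π·0.119·10.7) = 0.1250 m·K/W
ΣR = 0.001338 + 5.004 + 2.604 + 0.1250 = 7.734 m·K/W
Q' = ΔT/ΣR = (4.28 °C − 18.2 °C)/7.734 = -1.80 W/m
(Negative Q' ⇒ heat flows inward; heat gain = 1.80 W/m.)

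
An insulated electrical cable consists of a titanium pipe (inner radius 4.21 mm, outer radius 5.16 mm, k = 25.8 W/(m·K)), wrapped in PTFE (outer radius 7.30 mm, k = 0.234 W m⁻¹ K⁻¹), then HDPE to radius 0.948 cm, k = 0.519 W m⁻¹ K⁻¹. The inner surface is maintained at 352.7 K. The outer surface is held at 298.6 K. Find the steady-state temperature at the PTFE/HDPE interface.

Series thermal resistances, inner to outer:
  R'_titanium = ln(0.00516/0.00421)/(2πk) = 0.2035/(2π·25.8) = 0.001255 m·K/W
  R'_PTFE = ln(0.00730/0.00516)/(2πk) = 0.3469/(2π·0.234) = 0.2360 m·K/W
  R'_HDPE = ln(0.00948/0.00730)/(2πk) = 0.2613/(2π·0.519) = 0.08013 m·K/W
ΣR = 0.001255 + 0.2360 + 0.08013 = 0.3174 m·K/W
Q' = ΔT/ΣR = (352.7 K − 298.6 K)/0.3174 = 170.4 W/m
From the inner boundary to the PTFE/HDPE interface, ΣR_partial = 0.2373 m·K/W.
T_interface = T_in − Q'·ΣR_partial = 352.7 K − (170.4)(0.2373) = 312.3 K

T = 312.3 K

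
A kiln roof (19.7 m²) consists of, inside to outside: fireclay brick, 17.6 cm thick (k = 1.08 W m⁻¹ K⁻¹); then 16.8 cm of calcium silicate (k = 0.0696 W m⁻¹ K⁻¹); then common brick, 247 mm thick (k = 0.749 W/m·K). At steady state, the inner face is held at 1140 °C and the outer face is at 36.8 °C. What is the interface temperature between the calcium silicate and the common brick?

T = 162 °C

Treat each layer as a resistance in series:
  R_fireclay brick = L/(kA) = 0.176/(1.08·19.7) = 0.008272 K/W
  R_calcium silicate = L/(kA) = 0.168/(0.0696·19.7) = 0.1225 K/W
  R_common brick = L/(kA) = 0.247/(0.749·19.7) = 0.01674 K/W
ΣR = 0.008272 + 0.1225 + 0.01674 = 0.1475 K/W
Q = ΔT/ΣR = (1140 °C − 36.8 °C)/0.1475 = 7479 W
From the inner boundary to the calcium silicate/common brick interface, ΣR_partial = 0.1308 K/W.
T_interface = T_in − Q·ΣR_partial = 1140 °C − (7479)(0.1308) = 162 °C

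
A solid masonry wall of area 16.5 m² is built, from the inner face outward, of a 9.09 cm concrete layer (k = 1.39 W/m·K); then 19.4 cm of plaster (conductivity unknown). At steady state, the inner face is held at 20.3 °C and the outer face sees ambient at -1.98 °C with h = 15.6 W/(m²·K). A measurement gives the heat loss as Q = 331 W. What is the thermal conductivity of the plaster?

k = 0.198 W/m·K

ΣR = ΔT/Q = |20.3 − -1.98|/331 = 0.06731 K/W
Known resistances:
  R_concrete = L/(kA) = 0.0909/(1.39·16.5) = 0.003963 K/W
  R_conv,out = 1/(hA) = 1/(15.6·16.5) = 0.003885 K/W
R_plaster = ΣR − ΣR_known = 0.06731 − 0.007848 = 0.05946 K/W
L/(kA) = 0.05946 ⇒ k = 0.194/(0.05946·16.5) = 0.198 W/m·K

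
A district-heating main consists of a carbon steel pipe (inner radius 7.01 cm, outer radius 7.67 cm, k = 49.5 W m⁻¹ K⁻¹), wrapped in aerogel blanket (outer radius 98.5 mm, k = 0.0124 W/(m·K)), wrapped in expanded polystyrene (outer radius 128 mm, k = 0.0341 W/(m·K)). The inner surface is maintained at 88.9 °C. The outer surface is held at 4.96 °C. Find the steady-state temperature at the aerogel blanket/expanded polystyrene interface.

Treat each layer as a resistance in series:
  R'_carbon steel = ln(0.0767/0.0701)/(2πk) = 0.08998/(2π·49.5) = 2.893×10^-4 m·K/W
  R'_aerogel blanket = ln(0.0985/0.0767)/(2πk) = 0.2502/(2π·0.0124) = 3.211 m·K/W
  R'_expanded polystyrene = ln(0.128/0.0985)/(2πk) = 0.2620/(2π·0.0341) = 1.223 m·K/W
ΣR = 2.893×10^-4 + 3.211 + 1.223 = 4.434 m·K/W
Q' = ΔT/ΣR = (88.9 °C − 4.96 °C)/4.434 = 18.93 W/m
From the inner boundary to the aerogel blanket/expanded polystyrene interface, ΣR_partial = 3.211 m·K/W.
T_interface = T_in − Q'·ΣR_partial = 88.9 °C − (18.93)(3.211) = 28.1 °C

T = 28.1 °C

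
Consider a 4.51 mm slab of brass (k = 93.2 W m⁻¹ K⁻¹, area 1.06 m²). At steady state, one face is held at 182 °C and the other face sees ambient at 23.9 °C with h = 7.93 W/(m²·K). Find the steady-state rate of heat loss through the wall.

Q = 1330 W

Series thermal resistances, inner to outer:
  R_brass = L/(kA) = 0.00451/(93.2·1.06) = 4.565×10^-5 K/W
  R_conv,out = 1/(hA) = 1/(7.93·1.06) = 0.1190 K/W
ΣR = 4.565×10^-5 + 0.1190 = 0.1190 K/W
Q = ΔT/ΣR = (182 °C − 23.9 °C)/0.1190 = 1330 W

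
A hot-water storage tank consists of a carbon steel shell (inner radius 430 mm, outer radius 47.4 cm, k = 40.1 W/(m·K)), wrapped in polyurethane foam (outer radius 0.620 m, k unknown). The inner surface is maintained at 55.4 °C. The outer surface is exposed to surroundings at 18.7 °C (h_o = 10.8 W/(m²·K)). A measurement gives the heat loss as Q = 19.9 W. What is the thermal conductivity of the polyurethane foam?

k = 0.0217 W/m·K

ΣR = ΔT/Q = |55.4 − 18.7|/19.9 = 1.844 K/W
Known resistances:
  R_carbon steel = (1/0.430 − 1/0.474)/(4πk) = 0.2159/(4π·40.1) = 4.284×10^-4 K/W
  R_conv,out = 1/(4πr²h) = 1/(4π·0.620²·10.8) = 0.01917 K/W
R_polyurethane foam = ΣR − ΣR_known = 1.844 − 0.01960 = 1.824 K/W
(1/r₁−1/r₂)/(4πk) = 1.824 ⇒ k = 0.4968/(4π·1.824) = 0.0217 W/m·K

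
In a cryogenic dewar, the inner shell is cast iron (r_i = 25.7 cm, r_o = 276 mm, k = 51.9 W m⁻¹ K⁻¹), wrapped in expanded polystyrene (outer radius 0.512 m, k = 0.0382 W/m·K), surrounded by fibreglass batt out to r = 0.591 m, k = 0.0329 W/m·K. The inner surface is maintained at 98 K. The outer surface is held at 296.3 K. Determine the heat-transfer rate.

Resistance network (inner→outer):
  R_cast iron = (1/0.257 − 1/0.276)/(4πk) = 0.2679/(4π·51.9) = 4.107×10^-4 K/W
  R_expanded polystyrene = (1/0.276 − 1/0.512)/(4πk) = 1.670/(4π·0.0382) = 3.479 K/W
  R_fibreglass batt = (1/0.512 − 1/0.591)/(4πk) = 0.2611/(4π·0.0329) = 0.6315 K/W
ΣR = 4.107×10^-4 + 3.479 + 0.6315 = 4.111 K/W
Q = ΔT/ΣR = (98 K − 296.3 K)/4.111 = -48.2 W
(Negative Q ⇒ heat flows inward; heat gain = 48.2 W.)

Q = 48.2 W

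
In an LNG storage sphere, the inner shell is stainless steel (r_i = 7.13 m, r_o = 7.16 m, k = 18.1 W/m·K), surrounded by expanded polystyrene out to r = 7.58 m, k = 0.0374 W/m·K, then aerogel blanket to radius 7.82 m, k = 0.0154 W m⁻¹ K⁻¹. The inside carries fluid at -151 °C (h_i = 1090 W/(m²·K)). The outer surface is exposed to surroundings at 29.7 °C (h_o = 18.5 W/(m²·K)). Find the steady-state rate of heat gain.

Q = 4.82 kW

Treat each layer as a resistance in series:
  R_conv,in = 1/(4πr²h) = 1/(4π·7.13²·1090) = 1.436×10^-6 K/W
  R_stainless steel = (1/7.13 − 1/7.16)/(4πk) = 5.876×10^-4/(4π·18.1) = 2.584×10^-6 K/W
  R_expanded polystyrene = (1/7.16 − 1/7.58)/(4πk) = 0.007739/(4π·0.0374) = 0.01647 K/W
  R_aerogel blanket = (1/7.58 − 1/7.82)/(4πk) = 0.004049/(4π·0.0154) = 0.02092 K/W
  R_conv,out = 1/(4πr²h) = 1/(4π·7.82²·18.5) = 7.034×10^-5 K/W
ΣR = 1.436×10^-6 + 2.584×10^-6 + 0.01647 + 0.02092 + 7.034×10^-5 = 0.03746 K/W
Q = ΔT/ΣR = (-151 °C − 29.7 °C)/0.03746 = -4820 W
(Negative Q ⇒ heat flows inward; heat gain = 4820 W.)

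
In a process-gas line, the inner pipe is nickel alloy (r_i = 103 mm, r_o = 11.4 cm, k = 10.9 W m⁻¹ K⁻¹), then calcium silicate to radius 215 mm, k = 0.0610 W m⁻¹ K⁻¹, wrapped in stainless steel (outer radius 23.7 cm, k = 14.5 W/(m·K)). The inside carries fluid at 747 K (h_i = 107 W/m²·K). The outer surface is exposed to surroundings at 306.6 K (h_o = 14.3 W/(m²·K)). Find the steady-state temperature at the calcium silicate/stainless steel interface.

T = 318.9 K

Series thermal resistances, inner to outer:
  R'_conv,in = 1/(2πr h) = 1/(2π·0.103·107) = 0.01444 m·K/W
  R'_nickel alloy = ln(0.114/0.103)/(2πk) = 0.1015/(2π·10.9) = 0.001482 m·K/W
  R'_calcium silicate = ln(0.215/0.114)/(2πk) = 0.6344/(2π·0.0610) = 1.655 m·K/W
  R'_stainless steel = ln(0.237/0.215)/(2πk) = 0.09742/(2π·14.5) = 0.001069 m·K/W
  R'_conv,out = 1/(2πr h) = 1/(2π·0.237·14.3) = 0.04696 m·K/W
ΣR = 0.01444 + 0.001482 + 1.655 + 0.001069 + 0.04696 = 1.719 m·K/W
Q' = ΔT/ΣR = (747 K − 306.6 K)/1.719 = 256.2 W/m
From the inner boundary to the calcium silicate/stainless steel interface, ΣR_partial = 1.671 m·K/W.
T_interface = T_in − Q'·ΣR_partial = 747 K − (256.2)(1.671) = 318.9 K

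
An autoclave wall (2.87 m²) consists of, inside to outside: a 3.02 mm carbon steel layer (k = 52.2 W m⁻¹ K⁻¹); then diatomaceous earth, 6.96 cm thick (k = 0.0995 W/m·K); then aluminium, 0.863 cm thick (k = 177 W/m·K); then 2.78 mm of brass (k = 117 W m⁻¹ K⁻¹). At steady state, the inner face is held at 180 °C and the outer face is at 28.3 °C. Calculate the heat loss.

Treat each layer as a resistance in series:
  R_carbon steel = L/(kA) = 0.00302/(52.2·2.87) = 2.016×10^-5 K/W
  R_diatomaceous earth = L/(kA) = 0.0696/(0.0995·2.87) = 0.2437 K/W
  R_aluminium = L/(kA) = 0.00863/(177·2.87) = 1.699×10^-5 K/W
  R_brass = L/(kA) = 0.00278/(117·2.87) = 8.279×10^-6 K/W
ΣR = 2.016×10^-5 + 0.2437 + 1.699×10^-5 + 8.279×10^-6 = 0.2437 K/W
Q = ΔT/ΣR = (180 °C − 28.3 °C)/0.2437 = 622 W

Q = 622 W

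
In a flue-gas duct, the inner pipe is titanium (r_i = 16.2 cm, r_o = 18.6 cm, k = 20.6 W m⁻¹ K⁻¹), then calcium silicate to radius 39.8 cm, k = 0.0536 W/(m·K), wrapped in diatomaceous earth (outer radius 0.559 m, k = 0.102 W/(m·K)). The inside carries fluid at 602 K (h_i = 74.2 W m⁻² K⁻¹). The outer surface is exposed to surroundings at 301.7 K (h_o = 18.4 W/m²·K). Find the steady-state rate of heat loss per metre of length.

Q' = 107 W/m

Resistance network (inner→outer):
  R'_conv,in = 1/(2πr h) = 1/(2π·0.162·74.2) = 0.01324 m·K/W
  R'_titanium = ln(0.186/0.162)/(2πk) = 0.1382/(2π·20.6) = 0.001067 m·K/W
  R'_calcium silicate = ln(0.398/0.186)/(2πk) = 0.7607/(2π·0.0536) = 2.259 m·K/W
  R'_diatomaceous earth = ln(0.559/0.398)/(2πk) = 0.3397/(2π·0.102) = 0.5300 m·K/W
  R'_conv,out = 1/(2πr h) = 1/(2π·0.559·18.4) = 0.01547 m·K/W
ΣR = 0.01324 + 0.001067 + 2.259 + 0.5300 + 0.01547 = 2.819 m·K/W
Q' = ΔT/ΣR = (602 K − 301.7 K)/2.819 = 107 W/m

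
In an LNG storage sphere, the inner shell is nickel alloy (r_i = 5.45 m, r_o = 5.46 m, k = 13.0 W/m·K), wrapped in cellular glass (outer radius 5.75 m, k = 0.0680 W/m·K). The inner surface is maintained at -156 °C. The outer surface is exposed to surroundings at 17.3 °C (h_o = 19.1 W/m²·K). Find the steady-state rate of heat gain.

Q = 15.8 kW

Treat each layer as a resistance in series:
  R_nickel alloy = (1/5.45 − 1/5.46)/(4πk) = 3.361×10^-4/(4π·13.0) = 2.057×10^-6 K/W
  R_cellular glass = (1/5.46 − 1/5.75)/(4πk) = 0.009237/(4π·0.0680) = 0.01081 K/W
  R_conv,out = 1/(4πr²h) = 1/(4π·5.75²·19.1) = 1.260×10^-4 K/W
ΣR = 2.057×10^-6 + 0.01081 + 1.260×10^-4 = 0.01094 K/W
Q = ΔT/ΣR = (-156 °C − 17.3 °C)/0.01094 = -15800 W
(Negative Q ⇒ heat flows inward; heat gain = 15800 W.)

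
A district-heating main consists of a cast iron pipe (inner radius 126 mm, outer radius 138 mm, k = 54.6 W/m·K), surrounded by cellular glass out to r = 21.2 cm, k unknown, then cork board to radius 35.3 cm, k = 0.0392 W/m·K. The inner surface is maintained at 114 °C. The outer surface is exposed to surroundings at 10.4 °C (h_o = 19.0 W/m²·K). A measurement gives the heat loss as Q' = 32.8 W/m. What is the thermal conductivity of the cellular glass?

ΣR = ΔT/Q' = |114 − 10.4|/32.8 = 3.159 m·K/W
Known resistances:
  R'_cast iron = ln(0.138/0.126)/(2πk) = 0.09097/(2π·54.6) = 2.652×10^-4 m·K/W
  R'_cork board = ln(0.353/0.212)/(2πk) = 0.5099/(2π·0.0392) = 2.070 m·K/W
  R'_conv,out = 1/(2πr h) = 1/(2π·0.353·19.0) = 0.02373 m·K/W
R_cellular glass = ΣR − ΣR_known = 3.159 − 2.094 = 1.065 m·K/W
ln(r₂/r₁)/(2πk) = 1.065 ⇒ k = 0.4293/(2π·1.065) = 0.0642 W/m·K

k = 0.0642 W/m·K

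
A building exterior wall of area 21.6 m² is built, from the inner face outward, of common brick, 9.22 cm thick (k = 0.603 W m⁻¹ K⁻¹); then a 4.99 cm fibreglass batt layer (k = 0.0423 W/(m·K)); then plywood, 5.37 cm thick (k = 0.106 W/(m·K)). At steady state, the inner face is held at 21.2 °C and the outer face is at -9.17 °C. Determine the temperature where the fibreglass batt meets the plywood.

T = -0.80 °C

Resistance network (inner→outer):
  R_common brick = L/(kA) = 0.0922/(0.603·21.6) = 0.007079 K/W
  R_fibreglass batt = L/(kA) = 0.0499/(0.0423·21.6) = 0.05461 K/W
  R_plywood = L/(kA) = 0.0537/(0.106·21.6) = 0.02345 K/W
ΣR = 0.007079 + 0.05461 + 0.02345 = 0.08514 K/W
Q = ΔT/ΣR = (21.2 °C − -9.17 °C)/0.08514 = 356.7 W
From the inner boundary to the fibreglass batt/plywood interface, ΣR_partial = 0.06169 K/W.
T_interface = T_in − Q·ΣR_partial = 21.2 °C − (356.7)(0.06169) = -0.80 °C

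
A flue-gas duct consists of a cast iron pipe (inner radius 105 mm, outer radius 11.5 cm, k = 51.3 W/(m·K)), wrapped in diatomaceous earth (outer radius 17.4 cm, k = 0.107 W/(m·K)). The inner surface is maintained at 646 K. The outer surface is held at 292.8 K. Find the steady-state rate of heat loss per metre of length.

Q' = 573 W/m

Resistance network (inner→outer):
  R'_cast iron = ln(0.115/0.105)/(2πk) = 0.09097/(2π·51.3) = 2.822×10^-4 m·K/W
  R'_diatomaceous earth = ln(0.174/0.115)/(2πk) = 0.4141/(2π·0.107) = 0.6160 m·K/W
ΣR = 2.822×10^-4 + 0.6160 = 0.6163 m·K/W
Q' = ΔT/ΣR = (646 K − 292.8 K)/0.6163 = 573 W/m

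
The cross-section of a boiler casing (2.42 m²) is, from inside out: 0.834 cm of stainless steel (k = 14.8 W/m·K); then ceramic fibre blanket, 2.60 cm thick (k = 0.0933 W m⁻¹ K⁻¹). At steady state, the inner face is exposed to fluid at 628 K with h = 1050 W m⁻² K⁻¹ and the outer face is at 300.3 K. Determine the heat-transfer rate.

Q = 2.83 kW

Resistance network (inner→outer):
  R_conv,in = 1/(hA) = 1/(1050·2.42) = 3.935×10^-4 K/W
  R_stainless steel = L/(kA) = 0.00834/(14.8·2.42) = 2.329×10^-4 K/W
  R_ceramic fibre blanket = L/(kA) = 0.0260/(0.0933·2.42) = 0.1152 K/W
ΣR = 3.935×10^-4 + 2.329×10^-4 + 0.1152 = 0.1158 K/W
Q = ΔT/ΣR = (628 K − 300.3 K)/0.1158 = 2830 W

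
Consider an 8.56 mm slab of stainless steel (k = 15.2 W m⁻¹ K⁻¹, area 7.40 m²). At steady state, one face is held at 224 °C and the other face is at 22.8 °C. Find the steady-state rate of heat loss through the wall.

Q = 2640 kW

Q = kA·ΔT/L = 15.2 × 7.40 × |224 °C − 22.8 °C| / 0.00856 = 2.64×10^6 W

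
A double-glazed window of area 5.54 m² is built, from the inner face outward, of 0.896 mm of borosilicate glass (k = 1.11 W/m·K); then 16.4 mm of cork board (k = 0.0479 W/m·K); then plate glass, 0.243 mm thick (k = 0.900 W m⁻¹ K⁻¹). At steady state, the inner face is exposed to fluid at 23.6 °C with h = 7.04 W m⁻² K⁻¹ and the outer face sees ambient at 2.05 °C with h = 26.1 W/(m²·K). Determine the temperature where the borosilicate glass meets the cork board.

T = 17.7 °C

Treat each layer as a resistance in series:
  R_conv,in = 1/(hA) = 1/(7.04·5.54) = 0.02564 K/W
  R_borosilicate glass = L/(kA) = 8.96×10^-4/(1.11·5.54) = 1.457×10^-4 K/W
  R_cork board = L/(kA) = 0.0164/(0.0479·5.54) = 0.06180 K/W
  R_plate glass = L/(kA) = 2.43×10^-4/(0.900·5.54) = 4.874×10^-5 K/W
  R_conv,out = 1/(hA) = 1/(26.1·5.54) = 0.006916 K/W
ΣR = 0.02564 + 1.457×10^-4 + 0.06180 + 4.874×10^-5 + 0.006916 = 0.09455 K/W
Q = ΔT/ΣR = (23.6 °C − 2.05 °C)/0.09455 = 227.9 W
From the inner boundary to the borosilicate glass/cork board interface, ΣR_partial = 0.02579 K/W.
T_interface = T_in − Q·ΣR_partial = 23.6 °C − (227.9)(0.02579) = 17.7 °C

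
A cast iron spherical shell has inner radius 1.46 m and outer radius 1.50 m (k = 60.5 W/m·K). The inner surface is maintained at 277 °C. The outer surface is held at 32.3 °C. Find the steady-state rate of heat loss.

Q = 10200 kW

Q = 4πk·ΔT/(1/r₁ − 1/r₂) = 4π × 60.5 × 244.7 / (1/1.46 − 1/1.50) = 1.02×10^7 W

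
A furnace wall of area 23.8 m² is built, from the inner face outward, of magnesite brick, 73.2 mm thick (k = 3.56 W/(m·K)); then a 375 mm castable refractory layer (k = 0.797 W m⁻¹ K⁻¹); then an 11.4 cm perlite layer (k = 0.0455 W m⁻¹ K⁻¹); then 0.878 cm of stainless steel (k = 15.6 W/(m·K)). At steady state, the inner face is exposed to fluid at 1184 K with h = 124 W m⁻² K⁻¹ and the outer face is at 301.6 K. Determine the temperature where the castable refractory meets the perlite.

T = 1037 K

Resistance network (inner→outer):
  R_conv,in = 1/(hA) = 1/(124·23.8) = 3.388×10^-4 K/W
  R_magnesite brick = L/(kA) = 0.0732/(3.56·23.8) = 8.639×10^-4 K/W
  R_castable refractory = L/(kA) = 0.375/(0.797·23.8) = 0.01977 K/W
  R_perlite = L/(kA) = 0.114/(0.0455·23.8) = 0.1053 K/W
  R_stainless steel = L/(kA) = 0.00878/(15.6·23.8) = 2.365×10^-5 K/W
ΣR = 3.388×10^-4 + 8.639×10^-4 + 0.01977 + 0.1053 + 2.365×10^-5 = 0.1263 K/W
Q = ΔT/ΣR = (1184 K − 301.6 K)/0.1263 = 6987 W
From the inner boundary to the castable refractory/perlite interface, ΣR_partial = 0.02097 K/W.
T_interface = T_in − Q·ΣR_partial = 1184 K − (6987)(0.02097) = 1037 K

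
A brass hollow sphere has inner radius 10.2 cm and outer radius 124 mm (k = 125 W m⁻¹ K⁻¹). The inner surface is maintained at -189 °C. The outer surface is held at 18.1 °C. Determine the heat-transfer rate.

Q = 187 kW

Q = 4πk·ΔT/(1/r₁ − 1/r₂) = 4π × 125 × 207.1 / (1/0.102 − 1/0.124) = 1.87×10^5 W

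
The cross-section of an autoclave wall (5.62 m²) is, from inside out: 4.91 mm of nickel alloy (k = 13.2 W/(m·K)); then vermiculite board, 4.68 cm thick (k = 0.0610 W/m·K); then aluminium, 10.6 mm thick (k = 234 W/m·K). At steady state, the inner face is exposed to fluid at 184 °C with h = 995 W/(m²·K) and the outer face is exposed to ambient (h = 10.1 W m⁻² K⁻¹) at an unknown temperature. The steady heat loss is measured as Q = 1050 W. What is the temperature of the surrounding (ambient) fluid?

Sum the resistances:
  R_conv,in = 1/(hA) = 1/(995·5.62) = 1.788×10^-4 K/W
  R_nickel alloy = L/(kA) = 0.00491/(13.2·5.62) = 6.619×10^-5 K/W
  R_vermiculite board = L/(kA) = 0.0468/(0.0610·5.62) = 0.1365 K/W
  R_aluminium = L/(kA) = 0.0106/(234·5.62) = 8.060×10^-6 K/W
  R_conv,out = 1/(hA) = 1/(10.1·5.62) = 0.01762 K/W
ΣR = 0.1544 K/W
ΔT = Q·ΣR = 1050 × 0.1544 = 162.1 K
Heat flows outward, so T_out = T_in − ΔT = 184 − 162.1 = 21.9 °C

T_out = 21.9 °C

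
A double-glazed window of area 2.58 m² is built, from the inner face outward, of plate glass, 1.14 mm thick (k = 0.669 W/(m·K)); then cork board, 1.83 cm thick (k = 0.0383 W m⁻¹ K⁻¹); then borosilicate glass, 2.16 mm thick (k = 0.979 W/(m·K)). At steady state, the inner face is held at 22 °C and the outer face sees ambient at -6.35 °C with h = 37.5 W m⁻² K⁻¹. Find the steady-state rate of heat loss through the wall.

Resistance network (inner→outer):
  R_plate glass = L/(kA) = 0.00114/(0.669·2.58) = 6.605×10^-4 K/W
  R_cork board = L/(kA) = 0.0183/(0.0383·2.58) = 0.1852 K/W
  R_borosilicate glass = L/(kA) = 0.00216/(0.979·2.58) = 8.552×10^-4 K/W
  R_conv,out = 1/(hA) = 1/(37.5·2.58) = 0.01034 K/W
ΣR = 6.605×10^-4 + 0.1852 + 8.552×10^-4 + 0.01034 = 0.1971 K/W
Q = ΔT/ΣR = (22 °C − -6.35 °C)/0.1971 = 144 W

Q = 144 W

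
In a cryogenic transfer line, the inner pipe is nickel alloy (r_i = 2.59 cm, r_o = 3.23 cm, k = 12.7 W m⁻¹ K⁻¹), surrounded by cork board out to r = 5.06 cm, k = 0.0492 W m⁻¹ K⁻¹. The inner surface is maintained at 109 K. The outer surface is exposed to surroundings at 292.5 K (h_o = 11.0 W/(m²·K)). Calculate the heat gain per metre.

Treat each layer as a resistance in series:
  R'_nickel alloy = ln(0.0323/0.0259)/(2πk) = 0.2208/(2π·12.7) = 0.002767 m·K/W
  R'_cork board = ln(0.0506/0.0323)/(2πk) = 0.4489/(2π·0.0492) = 1.452 m·K/W
  R'_conv,out = 1/(2πr h) = 1/(2π·0.0506·11.0) = 0.2859 m·K/W
ΣR = 0.002767 + 1.452 + 0.2859 = 1.741 m·K/W
Q' = ΔT/ΣR = (109 K − 292.5 K)/1.741 = -105 W/m
(Negative Q' ⇒ heat flows inward; heat gain = 105 W/m.)

Q' = 105 W/m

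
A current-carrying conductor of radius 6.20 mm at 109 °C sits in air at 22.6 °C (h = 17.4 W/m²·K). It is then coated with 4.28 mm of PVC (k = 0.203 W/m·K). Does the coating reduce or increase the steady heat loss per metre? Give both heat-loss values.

Critical radius for a cylinder: r_cr = k/h = 0.0117 m = 1.17 cm.
Outer radius after coating: r₂ = 0.00620 + 0.00428 = 0.01048 m.
Since r₁ < r_cr and r₂ ≤ r_cr, the coating moves toward the maximum at r_cr — heat loss rises.
Bare: R = 1/(2πr₁h) = 1.475 m·K/W; Q = 86.4/1.475 = 58.6 W/m.
Coated: R = R_cond + R_conv = 1.284 m·K/W; Q = 86.4/1.284 = 67.3 W/m.

increases: 58.6 → 67.3 W/m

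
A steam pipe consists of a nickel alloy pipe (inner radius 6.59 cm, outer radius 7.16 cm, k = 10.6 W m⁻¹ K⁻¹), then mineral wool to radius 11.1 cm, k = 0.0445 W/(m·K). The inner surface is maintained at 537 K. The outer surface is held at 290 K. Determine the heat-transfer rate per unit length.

Resistance network (inner→outer):
  R'_nickel alloy = ln(0.0716/0.0659)/(2πk) = 0.08296/(2π·10.6) = 0.001246 m·K/W
  R'_mineral wool = ln(0.111/0.0716)/(2πk) = 0.4384/(2π·0.0445) = 1.568 m·K/W
ΣR = 0.001246 + 1.568 = 1.569 m·K/W
Q' = ΔT/ΣR = (537 K − 290 K)/1.569 = 157 W/m

Q' = 157 W/m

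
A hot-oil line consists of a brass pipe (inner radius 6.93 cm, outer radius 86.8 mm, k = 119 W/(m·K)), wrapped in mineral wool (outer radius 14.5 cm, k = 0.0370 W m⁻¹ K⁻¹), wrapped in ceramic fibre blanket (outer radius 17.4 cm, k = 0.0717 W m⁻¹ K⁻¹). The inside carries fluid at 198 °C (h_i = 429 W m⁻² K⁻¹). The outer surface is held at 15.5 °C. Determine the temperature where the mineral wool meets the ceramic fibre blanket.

Treat each layer as a resistance in series:
  R'_conv,in = 1/(2πr h) = 1/(2π·0.0693·429) = 0.005353 m·K/W
  R'_brass = ln(0.0868/0.0693)/(2πk) = 0.2252/(2π·119) = 3.011×10^-4 m·K/W
  R'_mineral wool = ln(0.145/0.0868)/(2πk) = 0.5131/(2π·0.0370) = 2.207 m·K/W
  R'_ceramic fibre blanket = ln(0.174/0.145)/(2πk) = 0.1823/(2π·0.0717) = 0.4047 m·K/W
ΣR = 0.005353 + 3.011×10^-4 + 2.207 + 0.4047 = 2.617 m·K/W
Q' = ΔT/ΣR = (198 °C − 15.5 °C)/2.617 = 69.74 W/m
From the inner boundary to the mineral wool/ceramic fibre blanket interface, ΣR_partial = 2.213 m·K/W.
T_interface = T_in − Q'·ΣR_partial = 198 °C − (69.74)(2.213) = 43.7 °C

T = 43.7 °C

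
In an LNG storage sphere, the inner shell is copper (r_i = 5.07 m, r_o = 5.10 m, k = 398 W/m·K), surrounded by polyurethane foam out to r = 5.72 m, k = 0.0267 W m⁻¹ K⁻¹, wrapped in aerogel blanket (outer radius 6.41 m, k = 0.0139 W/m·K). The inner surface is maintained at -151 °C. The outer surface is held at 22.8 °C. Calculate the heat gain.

Treat each layer as a resistance in series:
  R_copper = (1/5.07 − 1/5.10)/(4πk) = 0.001160/(4π·398) = 2.320×10^-7 K/W
  R_polyurethane foam = (1/5.10 − 1/5.72)/(4πk) = 0.02125/(4π·0.0267) = 0.06334 K/W
  R_aerogel blanket = (1/5.72 − 1/6.41)/(4πk) = 0.01882/(4π·0.0139) = 0.1077 K/W
ΣR = 2.320×10^-7 + 0.06334 + 0.1077 = 0.1710 K/W
Q = ΔT/ΣR = (-151 °C − 22.8 °C)/0.1710 = -1020 W
(Negative Q ⇒ heat flows inward; heat gain = 1020 W.)

Q = 1020 W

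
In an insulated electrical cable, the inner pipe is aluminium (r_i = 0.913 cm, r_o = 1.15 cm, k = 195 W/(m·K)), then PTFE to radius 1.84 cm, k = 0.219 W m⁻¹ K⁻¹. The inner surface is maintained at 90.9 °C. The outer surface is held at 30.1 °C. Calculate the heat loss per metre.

Q' = 178 W/m

Treat each layer as a resistance in series:
  R'_aluminium = ln(0.0115/0.00913)/(2πk) = 0.2308/(2π·195) = 1.884×10^-4 m·K/W
  R'_PTFE = ln(0.0184/0.0115)/(2πk) = 0.4700/(2π·0.219) = 0.3416 m·K/W
ΣR = 1.884×10^-4 + 0.3416 = 0.3418 m·K/W
Q' = ΔT/ΣR = (90.9 °C − 30.1 °C)/0.3418 = 178 W/m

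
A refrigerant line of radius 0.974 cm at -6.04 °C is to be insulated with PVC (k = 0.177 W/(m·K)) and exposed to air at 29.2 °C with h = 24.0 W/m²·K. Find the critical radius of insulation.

For a cylinder, r_cr = k_ins/h = 0.177/24.0 = 0.00737 m = 0.737 cm

r_cr = 0.737 cm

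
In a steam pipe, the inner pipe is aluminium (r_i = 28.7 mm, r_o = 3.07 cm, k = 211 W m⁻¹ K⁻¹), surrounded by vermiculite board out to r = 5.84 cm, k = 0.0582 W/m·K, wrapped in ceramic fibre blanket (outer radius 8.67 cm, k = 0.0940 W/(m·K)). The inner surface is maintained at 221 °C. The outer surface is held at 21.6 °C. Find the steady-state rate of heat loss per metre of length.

Series thermal resistances, inner to outer:
  R'_aluminium = ln(0.0307/0.0287)/(2πk) = 0.06737/(2π·211) = 5.081×10^-5 m·K/W
  R'_vermiculite board = ln(0.0584/0.0307)/(2πk) = 0.6431/(2π·0.0582) = 1.759 m·K/W
  R'_ceramic fibre blanket = ln(0.0867/0.0584)/(2πk) = 0.3951/(2π·0.0940) = 0.6690 m·K/W
ΣR = 5.081×10^-5 + 1.759 + 0.6690 = 2.428 m·K/W
Q' = ΔT/ΣR = (221 °C − 21.6 °C)/2.428 = 82.1 W/m

Q' = 82.1 W/m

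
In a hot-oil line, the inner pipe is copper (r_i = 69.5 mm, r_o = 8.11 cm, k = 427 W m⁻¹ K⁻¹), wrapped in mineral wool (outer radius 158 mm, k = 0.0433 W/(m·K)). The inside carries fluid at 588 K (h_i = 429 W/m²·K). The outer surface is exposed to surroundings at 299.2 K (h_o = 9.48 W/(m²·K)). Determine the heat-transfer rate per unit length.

Q' = 113 W/m

Series thermal resistances, inner to outer:
  R'_conv,in = 1/(2πr h) = 1/(2π·0.0695·429) = 0.005338 m·K/W
  R'_copper = ln(0.0811/0.0695)/(2πk) = 0.1544/(2π·427) = 5.753×10^-5 m·K/W
  R'_mineral wool = ln(0.158/0.0811)/(2πk) = 0.6669/(2π·0.0433) = 2.451 m·K/W
  R'_conv,out = 1/(2πr h) = 1/(2π·0.158·9.48) = 0.1063 m·K/W
ΣR = 0.005338 + 5.753×10^-5 + 2.451 + 0.1063 = 2.563 m·K/W
Q' = ΔT/ΣR = (588 K − 299.2 K)/2.563 = 113 W/m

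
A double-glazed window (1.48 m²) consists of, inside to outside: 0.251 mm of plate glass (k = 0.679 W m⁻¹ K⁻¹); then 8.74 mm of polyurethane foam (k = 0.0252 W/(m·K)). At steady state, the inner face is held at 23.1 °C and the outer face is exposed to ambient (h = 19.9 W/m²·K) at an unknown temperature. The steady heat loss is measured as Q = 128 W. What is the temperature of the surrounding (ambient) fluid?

Series resistances:
  R_plate glass = L/(kA) = 2.51×10^-4/(0.679·1.48) = 2.498×10^-4 K/W
  R_polyurethane foam = L/(kA) = 0.00874/(0.0252·1.48) = 0.2343 K/W
  R_conv,out = 1/(hA) = 1/(19.9·1.48) = 0.03395 K/W
ΣR = 0.2685 K/W
ΔT = Q·ΣR = 128 × 0.2685 = 34.37 K
Heat flows outward, so T_out = T_in − ΔT = 23.1 − 34.37 = -11.3 °C

T_out = -11.3 °C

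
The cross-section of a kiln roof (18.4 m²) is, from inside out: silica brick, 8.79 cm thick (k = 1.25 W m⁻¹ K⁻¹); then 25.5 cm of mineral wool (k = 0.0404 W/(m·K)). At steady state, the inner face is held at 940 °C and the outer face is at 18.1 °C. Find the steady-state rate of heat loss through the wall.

Q = 2.66 kW

Series thermal resistances, inner to outer:
  R_silica brick = L/(kA) = 0.0879/(1.25·18.4) = 0.003822 K/W
  R_mineral wool = L/(kA) = 0.255/(0.0404·18.4) = 0.3430 K/W
ΣR = 0.003822 + 0.3430 = 0.3468 K/W
Q = ΔT/ΣR = (940 °C − 18.1 °C)/0.3468 = 2660 W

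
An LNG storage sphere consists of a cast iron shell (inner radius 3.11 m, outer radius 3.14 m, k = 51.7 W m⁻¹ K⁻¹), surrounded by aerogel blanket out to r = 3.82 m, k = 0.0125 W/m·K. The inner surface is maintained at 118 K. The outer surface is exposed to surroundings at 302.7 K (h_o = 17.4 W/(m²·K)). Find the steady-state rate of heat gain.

Series thermal resistances, inner to outer:
  R_cast iron = (1/3.11 − 1/3.14)/(4πk) = 0.003072/(4π·51.7) = 4.729×10^-6 K/W
  R_aerogel blanket = (1/3.14 − 1/3.82)/(4πk) = 0.05669/(4π·0.0125) = 0.3609 K/W
  R_conv,out = 1/(4πr²h) = 1/(4π·3.82²·17.4) = 3.134×10^-4 K/W
ΣR = 4.729×10^-6 + 0.3609 + 3.134×10^-4 = 0.3612 K/W
Q = ΔT/ΣR = (118 K − 302.7 K)/0.3612 = -511 W
(Negative Q ⇒ heat flows inward; heat gain = 511 W.)

Q = 511 W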